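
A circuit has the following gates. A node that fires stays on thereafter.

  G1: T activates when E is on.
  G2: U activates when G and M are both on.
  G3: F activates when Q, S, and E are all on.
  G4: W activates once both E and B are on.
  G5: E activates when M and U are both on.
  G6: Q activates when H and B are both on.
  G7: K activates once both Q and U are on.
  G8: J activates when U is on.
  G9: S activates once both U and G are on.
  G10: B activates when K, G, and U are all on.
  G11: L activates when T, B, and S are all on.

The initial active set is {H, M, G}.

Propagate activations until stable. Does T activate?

G and M are on, so U activates (G2).
G5: M and U on → E on.
G1: E on → T on.

Yes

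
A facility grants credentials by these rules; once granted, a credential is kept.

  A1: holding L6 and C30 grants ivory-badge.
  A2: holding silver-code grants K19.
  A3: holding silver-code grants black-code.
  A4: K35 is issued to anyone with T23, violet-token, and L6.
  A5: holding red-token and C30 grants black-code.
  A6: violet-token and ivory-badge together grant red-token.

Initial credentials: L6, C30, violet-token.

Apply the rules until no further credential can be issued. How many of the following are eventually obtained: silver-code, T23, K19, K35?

0

No rule produces silver-code, and it is not given.
No rule produces T23, and it is not given.
K19 would need silver-code (A2), but silver-code is never granted.
K35 would need T23, violet-token, and L6 (A4), but T23 is never granted.
None of the 4 are reached.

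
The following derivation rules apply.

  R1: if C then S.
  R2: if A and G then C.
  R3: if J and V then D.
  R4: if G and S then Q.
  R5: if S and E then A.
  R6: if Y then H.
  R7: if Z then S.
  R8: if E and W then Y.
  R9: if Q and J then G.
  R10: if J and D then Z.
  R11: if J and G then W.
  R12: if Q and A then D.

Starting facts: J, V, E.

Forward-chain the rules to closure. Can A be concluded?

Yes

From J and V, R3 gives D.
J and D hold, so Z follows (R10).
Z holds, so S follows (R7).
From S and E, R5 gives A.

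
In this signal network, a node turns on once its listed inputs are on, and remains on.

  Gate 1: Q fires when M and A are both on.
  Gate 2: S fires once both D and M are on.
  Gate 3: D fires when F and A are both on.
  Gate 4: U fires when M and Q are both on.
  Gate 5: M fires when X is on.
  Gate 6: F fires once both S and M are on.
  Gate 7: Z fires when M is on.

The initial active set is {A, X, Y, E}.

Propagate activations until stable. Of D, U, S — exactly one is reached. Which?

U

X is on, so M fires (Gate 5).
Gate 1: M and A on → Q on.
Gate 4: M and Q on → U on.
S would need D and M (Gate 2), but D never turns on. D would need F and A (Gate 3), but F never turns on.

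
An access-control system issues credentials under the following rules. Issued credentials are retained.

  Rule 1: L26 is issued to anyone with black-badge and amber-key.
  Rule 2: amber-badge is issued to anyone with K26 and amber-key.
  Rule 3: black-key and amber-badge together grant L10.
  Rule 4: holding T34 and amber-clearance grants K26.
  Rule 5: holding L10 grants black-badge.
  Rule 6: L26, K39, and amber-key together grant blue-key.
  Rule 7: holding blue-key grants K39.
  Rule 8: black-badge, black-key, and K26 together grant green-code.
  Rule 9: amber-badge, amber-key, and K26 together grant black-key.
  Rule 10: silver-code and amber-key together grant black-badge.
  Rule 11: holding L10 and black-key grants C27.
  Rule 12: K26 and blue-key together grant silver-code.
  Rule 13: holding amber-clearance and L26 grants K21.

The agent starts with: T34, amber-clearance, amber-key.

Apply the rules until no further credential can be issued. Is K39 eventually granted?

K39 would need blue-key (Rule 7), but blue-key is never granted.

No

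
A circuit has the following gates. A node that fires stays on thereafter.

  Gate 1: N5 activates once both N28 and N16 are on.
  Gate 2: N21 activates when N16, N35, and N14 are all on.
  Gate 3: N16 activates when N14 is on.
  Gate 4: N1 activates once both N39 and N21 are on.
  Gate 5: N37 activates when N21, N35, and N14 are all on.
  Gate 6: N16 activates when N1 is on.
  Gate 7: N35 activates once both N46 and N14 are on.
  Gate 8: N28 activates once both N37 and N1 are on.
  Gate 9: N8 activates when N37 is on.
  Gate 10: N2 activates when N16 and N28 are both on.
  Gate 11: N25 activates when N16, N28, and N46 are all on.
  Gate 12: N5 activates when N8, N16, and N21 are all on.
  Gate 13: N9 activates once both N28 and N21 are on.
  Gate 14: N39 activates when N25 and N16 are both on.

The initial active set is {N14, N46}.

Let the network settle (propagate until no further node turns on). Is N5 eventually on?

N14 is on, so N16 activates (Gate 3).
Gate 7: N46 and N14 on → N35 on.
Gate 2: N16, N35, and N14 on → N21 on.
N21, N35, and N14 are on, so N37 activates (Gate 5).
Gate 9: N37 on → N8 on.
Gate 12: N8, N16, and N21 on → N5 on.

Yes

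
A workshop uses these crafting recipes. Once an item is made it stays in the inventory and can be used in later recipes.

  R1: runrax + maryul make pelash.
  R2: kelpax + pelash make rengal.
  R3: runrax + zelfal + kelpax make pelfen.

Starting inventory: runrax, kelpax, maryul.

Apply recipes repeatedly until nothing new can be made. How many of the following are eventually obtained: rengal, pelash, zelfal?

2

runrax + maryul → pelash (R1).
kelpax + pelash → rengal (R2).
rengal: reached.
pelash: reached.
No rule produces zelfal, and it is not given.
Reached: rengal and pelash — 2 of the 3.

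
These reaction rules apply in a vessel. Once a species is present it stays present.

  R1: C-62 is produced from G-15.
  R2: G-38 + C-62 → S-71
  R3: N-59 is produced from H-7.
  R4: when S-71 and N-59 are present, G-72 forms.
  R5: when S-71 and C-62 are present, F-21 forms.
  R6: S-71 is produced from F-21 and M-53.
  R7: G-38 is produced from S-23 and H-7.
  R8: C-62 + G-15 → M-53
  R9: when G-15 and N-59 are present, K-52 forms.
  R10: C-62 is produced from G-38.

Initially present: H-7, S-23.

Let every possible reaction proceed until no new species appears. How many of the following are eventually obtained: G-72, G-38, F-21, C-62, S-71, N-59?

S-23 and H-7 present → G-38 forms (R7).
H-7 present → N-59 forms (R3).
G-38 present → C-62 forms (R10).
G-38 and C-62 present → S-71 forms (R2).
S-71 and C-62 present → F-21 forms (R5).
S-71 and N-59 present → G-72 forms (R4).
G-72: reached.
G-38: reached.
F-21: reached.
C-62: reached.
S-71: reached.
N-59: reached.
All 6 are reached.

6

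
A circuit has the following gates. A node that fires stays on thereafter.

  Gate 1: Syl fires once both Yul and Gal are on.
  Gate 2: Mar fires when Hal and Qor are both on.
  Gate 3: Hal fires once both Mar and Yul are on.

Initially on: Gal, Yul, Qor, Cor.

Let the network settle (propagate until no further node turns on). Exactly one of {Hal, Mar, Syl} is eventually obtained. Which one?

Yul and Gal are on, so Syl fires (Gate 1).
Hal would need Mar and Yul (Gate 3), but Mar never turns on. Mar would need Hal and Qor (Gate 2), but Hal never turns on.

Syl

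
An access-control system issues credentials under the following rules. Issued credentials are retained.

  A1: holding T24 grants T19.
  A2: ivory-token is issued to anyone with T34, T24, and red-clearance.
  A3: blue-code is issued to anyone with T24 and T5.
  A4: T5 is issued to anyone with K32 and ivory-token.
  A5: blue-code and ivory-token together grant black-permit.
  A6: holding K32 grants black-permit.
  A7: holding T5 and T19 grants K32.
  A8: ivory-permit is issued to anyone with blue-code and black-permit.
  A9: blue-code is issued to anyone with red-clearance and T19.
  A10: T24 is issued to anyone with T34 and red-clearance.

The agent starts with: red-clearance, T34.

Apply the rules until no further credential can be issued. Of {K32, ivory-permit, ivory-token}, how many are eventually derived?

2

Holding T34 and red-clearance grants T24 (A10).
Holding T34, T24, and red-clearance grants ivory-token (A2).
Holding T24 grants T19 (A1).
Holding red-clearance and T19 grants blue-code (A9).
Holding blue-code and ivory-token grants black-permit (A5).
Holding blue-code and black-permit grants ivory-permit (A8).
K32 would need T5 and T19 (A7), but T5 is never granted.
ivory-permit: reached.
ivory-token: reached.
Reached: ivory-permit and ivory-token — 2 of the 3.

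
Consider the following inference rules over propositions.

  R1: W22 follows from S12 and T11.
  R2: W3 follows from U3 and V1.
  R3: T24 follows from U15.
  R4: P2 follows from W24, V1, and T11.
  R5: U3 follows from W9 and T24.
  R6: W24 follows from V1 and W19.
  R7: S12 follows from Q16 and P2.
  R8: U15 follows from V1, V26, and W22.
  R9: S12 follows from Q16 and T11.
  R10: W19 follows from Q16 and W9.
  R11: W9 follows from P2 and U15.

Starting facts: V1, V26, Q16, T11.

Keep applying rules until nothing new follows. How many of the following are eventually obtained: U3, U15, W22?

2

Q16 and T11 hold, so S12 follows (R9).
From S12 and T11, R1 gives W22.
V1, V26, and W22 hold, so U15 follows (R8).
U3 would need W9 and T24 (R5), but W9 is never established.
U15: reached.
W22: reached.
Reached: U15 and W22 — 2 of the 3.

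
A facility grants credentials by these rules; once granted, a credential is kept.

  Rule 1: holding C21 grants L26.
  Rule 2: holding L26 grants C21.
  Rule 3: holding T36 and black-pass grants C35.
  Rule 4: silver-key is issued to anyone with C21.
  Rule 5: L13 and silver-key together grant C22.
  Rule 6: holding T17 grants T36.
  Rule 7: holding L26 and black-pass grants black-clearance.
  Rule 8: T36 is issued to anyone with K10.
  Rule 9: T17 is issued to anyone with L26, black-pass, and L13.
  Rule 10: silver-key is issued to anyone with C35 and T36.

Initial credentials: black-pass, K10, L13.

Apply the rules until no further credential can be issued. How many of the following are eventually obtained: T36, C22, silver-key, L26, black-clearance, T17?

3

Holding K10 grants T36 (Rule 8).
Holding T36 and black-pass grants C35 (Rule 3).
Holding C35 and T36 grants silver-key (Rule 10).
Holding L13 and silver-key grants C22 (Rule 5).
T36: reached.
C22: reached.
silver-key: reached.
L26 would need C21 (Rule 1), but C21 is never granted.
black-clearance would need L26 and black-pass (Rule 7), but L26 is never granted.
T17 would need L26, black-pass, and L13 (Rule 9), but L26 is never granted.
Reached: T36, C22, and silver-key — 3 of the 6.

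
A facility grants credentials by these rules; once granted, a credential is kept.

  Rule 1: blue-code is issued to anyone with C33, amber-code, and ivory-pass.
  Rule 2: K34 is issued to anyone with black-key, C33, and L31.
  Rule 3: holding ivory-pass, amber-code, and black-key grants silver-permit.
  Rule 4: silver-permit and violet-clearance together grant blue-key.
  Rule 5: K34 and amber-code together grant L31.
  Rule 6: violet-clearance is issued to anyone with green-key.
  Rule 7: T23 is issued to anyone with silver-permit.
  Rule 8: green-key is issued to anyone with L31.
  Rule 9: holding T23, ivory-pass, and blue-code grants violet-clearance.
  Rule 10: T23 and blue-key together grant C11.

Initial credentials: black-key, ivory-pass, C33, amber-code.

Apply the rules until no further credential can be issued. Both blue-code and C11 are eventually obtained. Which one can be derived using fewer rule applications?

blue-code

blue-code: Holding C33, amber-code, and ivory-pass grants blue-code (Rule 1). [1 rule application]
C11: Holding ivory-pass, amber-code, and black-key grants silver-permit (Rule 3). Holding C33, amber-code, and ivory-pass grants blue-code (Rule 1). Holding silver-permit grants T23 (Rule 7). Holding T23, ivory-pass, and blue-code grants violet-clearance (Rule 9). Holding silver-permit and violet-clearance grants blue-key (Rule 4). Holding T23 and blue-key grants C11 (Rule 10). [6 rule applications]
blue-code needs fewer.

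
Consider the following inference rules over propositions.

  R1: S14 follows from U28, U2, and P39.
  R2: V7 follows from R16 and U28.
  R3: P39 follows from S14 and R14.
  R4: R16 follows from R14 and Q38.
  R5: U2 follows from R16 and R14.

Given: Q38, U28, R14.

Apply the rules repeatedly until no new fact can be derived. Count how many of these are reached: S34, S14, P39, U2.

1

From R14 and Q38, R4 gives R16.
R16 and R14 hold, so U2 follows (R5).
No rule produces S34, and it is not given.
S14 would need U28, U2, and P39 (R1), but P39 is never established.
P39 would need S14 and R14 (R3), but S14 is never established.
U2: reached.
Reached: U2 — 1 of the 4.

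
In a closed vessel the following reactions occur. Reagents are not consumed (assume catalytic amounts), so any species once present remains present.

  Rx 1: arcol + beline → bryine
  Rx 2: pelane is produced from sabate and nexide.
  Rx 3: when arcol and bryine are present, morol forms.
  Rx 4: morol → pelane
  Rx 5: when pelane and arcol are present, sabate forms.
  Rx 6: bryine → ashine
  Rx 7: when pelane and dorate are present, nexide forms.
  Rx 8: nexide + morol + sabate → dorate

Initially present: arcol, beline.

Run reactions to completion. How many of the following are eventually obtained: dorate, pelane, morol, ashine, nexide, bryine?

arcol and beline present → bryine forms (Rx 1).
arcol and bryine present → morol forms (Rx 3).
bryine present → ashine forms (Rx 6).
morol present → pelane forms (Rx 4).
dorate would need nexide, morol, and sabate (Rx 8), but nexide never forms.
pelane: reached.
morol: reached.
ashine: reached.
nexide would need pelane and dorate (Rx 7), but dorate never forms.
bryine: reached.
Reached: pelane, morol, ashine, and bryine — 4 of the 6.

4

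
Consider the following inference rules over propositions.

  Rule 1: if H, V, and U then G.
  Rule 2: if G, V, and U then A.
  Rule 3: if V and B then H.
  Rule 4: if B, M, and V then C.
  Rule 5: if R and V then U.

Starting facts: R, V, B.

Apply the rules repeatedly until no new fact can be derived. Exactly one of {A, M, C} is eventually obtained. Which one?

A

From R and V, Rule 5 gives U.
From V and B, Rule 3 gives H.
From H, V, and U, Rule 1 gives G.
G, V, and U hold, so A follows (Rule 2).
C would need B, M, and V (Rule 4), but M is never established. No rule produces M, and it is not given.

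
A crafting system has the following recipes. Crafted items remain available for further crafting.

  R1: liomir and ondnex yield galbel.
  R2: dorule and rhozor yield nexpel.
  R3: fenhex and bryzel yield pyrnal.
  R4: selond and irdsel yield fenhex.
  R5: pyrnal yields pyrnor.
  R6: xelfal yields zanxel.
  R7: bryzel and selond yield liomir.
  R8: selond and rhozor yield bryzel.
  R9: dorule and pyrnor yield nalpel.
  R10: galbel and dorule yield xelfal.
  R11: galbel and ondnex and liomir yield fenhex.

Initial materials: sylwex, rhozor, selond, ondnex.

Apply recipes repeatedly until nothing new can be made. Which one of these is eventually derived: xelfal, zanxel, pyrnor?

pyrnor

Using R8, selond and rhozor make bryzel.
bryzel and selond → liomir (R7).
Using R1, liomir and ondnex make galbel.
Using R11, galbel, ondnex, and liomir make fenhex.
Using R3, fenhex and bryzel make pyrnal.
pyrnal → pyrnor (R5).
zanxel would need xelfal (R6), but xelfal is never obtained. xelfal would need galbel and dorule (R10), but dorule is never obtained.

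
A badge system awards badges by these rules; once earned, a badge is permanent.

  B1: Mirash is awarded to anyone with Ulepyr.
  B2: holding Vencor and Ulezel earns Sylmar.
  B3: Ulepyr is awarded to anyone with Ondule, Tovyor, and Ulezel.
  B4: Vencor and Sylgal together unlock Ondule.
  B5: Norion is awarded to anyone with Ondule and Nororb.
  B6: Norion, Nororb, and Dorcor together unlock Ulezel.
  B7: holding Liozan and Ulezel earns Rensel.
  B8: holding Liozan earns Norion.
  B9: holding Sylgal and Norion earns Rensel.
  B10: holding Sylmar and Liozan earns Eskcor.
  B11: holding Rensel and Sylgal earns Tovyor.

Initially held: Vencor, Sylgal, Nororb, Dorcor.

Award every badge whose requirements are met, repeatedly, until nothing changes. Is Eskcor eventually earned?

Eskcor would need Sylmar and Liozan (B10), but Liozan is never earned.

No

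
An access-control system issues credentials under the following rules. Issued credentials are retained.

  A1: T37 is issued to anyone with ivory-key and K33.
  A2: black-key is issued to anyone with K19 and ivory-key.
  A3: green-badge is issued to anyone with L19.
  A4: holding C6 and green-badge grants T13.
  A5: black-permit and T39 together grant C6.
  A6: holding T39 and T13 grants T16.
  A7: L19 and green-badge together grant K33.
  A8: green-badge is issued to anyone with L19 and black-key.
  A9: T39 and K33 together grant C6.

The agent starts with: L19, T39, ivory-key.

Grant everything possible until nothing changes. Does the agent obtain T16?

Holding L19 grants green-badge (A3).
Holding L19 and green-badge grants K33 (A7).
Holding T39 and K33 grants C6 (A9).
Holding C6 and green-badge grants T13 (A4).
Holding T39 and T13 grants T16 (A6).

Yes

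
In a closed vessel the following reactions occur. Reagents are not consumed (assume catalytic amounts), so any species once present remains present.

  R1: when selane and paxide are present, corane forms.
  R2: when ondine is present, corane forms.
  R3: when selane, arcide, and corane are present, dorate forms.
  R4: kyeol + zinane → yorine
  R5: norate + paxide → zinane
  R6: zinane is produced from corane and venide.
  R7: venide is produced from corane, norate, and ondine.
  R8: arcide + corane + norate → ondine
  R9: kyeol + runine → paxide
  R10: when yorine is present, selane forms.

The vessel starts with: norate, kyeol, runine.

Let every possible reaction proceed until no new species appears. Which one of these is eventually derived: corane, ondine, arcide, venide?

corane

kyeol and runine present → paxide forms (R9).
norate and paxide present → zinane forms (R5).
kyeol and zinane present → yorine forms (R4).
yorine present → selane forms (R10).
selane and paxide present → corane forms (R1).
No rule produces arcide, and it is not given. venide would need corane, norate, and ondine (R7), but ondine never forms. ondine would need arcide, corane, and norate (R8), but arcide never forms.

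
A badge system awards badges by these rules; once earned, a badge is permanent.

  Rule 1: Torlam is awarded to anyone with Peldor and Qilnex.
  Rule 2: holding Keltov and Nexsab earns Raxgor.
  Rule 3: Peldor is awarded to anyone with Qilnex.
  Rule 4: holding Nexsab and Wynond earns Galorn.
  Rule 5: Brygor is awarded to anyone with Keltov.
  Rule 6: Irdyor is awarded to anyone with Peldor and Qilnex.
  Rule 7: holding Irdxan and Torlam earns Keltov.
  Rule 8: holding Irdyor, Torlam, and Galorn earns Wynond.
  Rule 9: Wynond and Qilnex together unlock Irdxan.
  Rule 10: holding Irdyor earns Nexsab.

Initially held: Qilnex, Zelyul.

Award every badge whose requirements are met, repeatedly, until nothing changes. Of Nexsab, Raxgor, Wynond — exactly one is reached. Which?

Nexsab

With Qilnex, Peldor is earned (Rule 3).
With Peldor and Qilnex, Irdyor is earned (Rule 6).
With Irdyor, Nexsab is earned (Rule 10).
Raxgor would need Keltov and Nexsab (Rule 2), but Keltov is never earned. Wynond would need Irdyor, Torlam, and Galorn (Rule 8), but Galorn is never earned.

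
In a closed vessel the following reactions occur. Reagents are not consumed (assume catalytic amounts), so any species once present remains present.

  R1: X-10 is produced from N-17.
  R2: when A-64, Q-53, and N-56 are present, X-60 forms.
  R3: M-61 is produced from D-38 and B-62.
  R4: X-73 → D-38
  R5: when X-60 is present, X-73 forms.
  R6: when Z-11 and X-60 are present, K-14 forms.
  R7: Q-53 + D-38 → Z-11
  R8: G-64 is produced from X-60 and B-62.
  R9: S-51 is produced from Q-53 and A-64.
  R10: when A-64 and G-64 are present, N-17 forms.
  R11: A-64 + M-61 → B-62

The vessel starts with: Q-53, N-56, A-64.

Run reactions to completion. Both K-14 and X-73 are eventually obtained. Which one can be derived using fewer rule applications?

X-73

X-73: A-64, Q-53, and N-56 present → X-60 forms (R2). X-60 present → X-73 forms (R5). [2 rule applications]
K-14: A-64, Q-53, and N-56 present → X-60 forms (R2). X-60 present → X-73 forms (R5). X-73 present → D-38 forms (R4). Q-53 and D-38 present → Z-11 forms (R7). Z-11 and X-60 present → K-14 forms (R6). [5 rule applications]
X-73 needs fewer.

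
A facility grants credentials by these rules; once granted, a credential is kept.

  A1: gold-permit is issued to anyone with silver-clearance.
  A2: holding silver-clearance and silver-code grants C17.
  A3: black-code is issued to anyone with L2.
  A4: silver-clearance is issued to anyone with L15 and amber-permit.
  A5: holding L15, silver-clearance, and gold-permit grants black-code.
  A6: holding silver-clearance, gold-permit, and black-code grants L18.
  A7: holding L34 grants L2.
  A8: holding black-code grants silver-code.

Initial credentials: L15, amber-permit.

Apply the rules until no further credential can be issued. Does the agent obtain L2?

L2 would need L34 (A7), but L34 is never granted.

No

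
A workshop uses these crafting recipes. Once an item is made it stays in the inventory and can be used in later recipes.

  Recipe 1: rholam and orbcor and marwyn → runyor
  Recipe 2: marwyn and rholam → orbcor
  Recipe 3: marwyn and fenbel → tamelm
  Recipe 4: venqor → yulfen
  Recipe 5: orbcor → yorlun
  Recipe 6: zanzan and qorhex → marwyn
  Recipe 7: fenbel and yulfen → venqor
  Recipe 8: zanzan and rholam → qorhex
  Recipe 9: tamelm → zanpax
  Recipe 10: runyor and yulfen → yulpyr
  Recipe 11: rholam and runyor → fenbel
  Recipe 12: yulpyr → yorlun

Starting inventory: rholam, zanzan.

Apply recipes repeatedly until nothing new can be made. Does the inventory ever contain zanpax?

Using Recipe 8, zanzan and rholam make qorhex.
Using Recipe 6, zanzan and qorhex make marwyn.
marwyn and rholam → orbcor (Recipe 2).
Using Recipe 1, rholam, orbcor, and marwyn make runyor.
rholam and runyor → fenbel (Recipe 11).
Using Recipe 3, marwyn and fenbel make tamelm.
Using Recipe 9, tamelm makes zanpax.

Yes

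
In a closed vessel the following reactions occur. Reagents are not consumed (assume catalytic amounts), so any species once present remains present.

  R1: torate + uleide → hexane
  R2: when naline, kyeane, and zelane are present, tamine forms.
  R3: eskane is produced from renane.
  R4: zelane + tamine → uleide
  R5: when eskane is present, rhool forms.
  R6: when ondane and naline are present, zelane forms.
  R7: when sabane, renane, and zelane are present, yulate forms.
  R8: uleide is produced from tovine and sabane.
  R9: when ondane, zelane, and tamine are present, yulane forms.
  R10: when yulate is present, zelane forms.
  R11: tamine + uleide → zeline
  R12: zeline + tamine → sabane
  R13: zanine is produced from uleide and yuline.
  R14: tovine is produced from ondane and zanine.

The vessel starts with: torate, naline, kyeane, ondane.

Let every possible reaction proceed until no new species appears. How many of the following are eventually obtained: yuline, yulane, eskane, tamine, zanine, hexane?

3

ondane and naline present → zelane forms (R6).
naline, kyeane, and zelane present → tamine forms (R2).
zelane and tamine present → uleide forms (R4).
ondane, zelane, and tamine present → yulane forms (R9).
torate and uleide present → hexane forms (R1).
No rule produces yuline, and it is not given.
yulane: reached.
eskane would need renane (R3), but renane never forms.
tamine: reached.
zanine would need uleide and yuline (R13), but yuline never forms.
hexane: reached.
Reached: yulane, tamine, and hexane — 3 of the 6.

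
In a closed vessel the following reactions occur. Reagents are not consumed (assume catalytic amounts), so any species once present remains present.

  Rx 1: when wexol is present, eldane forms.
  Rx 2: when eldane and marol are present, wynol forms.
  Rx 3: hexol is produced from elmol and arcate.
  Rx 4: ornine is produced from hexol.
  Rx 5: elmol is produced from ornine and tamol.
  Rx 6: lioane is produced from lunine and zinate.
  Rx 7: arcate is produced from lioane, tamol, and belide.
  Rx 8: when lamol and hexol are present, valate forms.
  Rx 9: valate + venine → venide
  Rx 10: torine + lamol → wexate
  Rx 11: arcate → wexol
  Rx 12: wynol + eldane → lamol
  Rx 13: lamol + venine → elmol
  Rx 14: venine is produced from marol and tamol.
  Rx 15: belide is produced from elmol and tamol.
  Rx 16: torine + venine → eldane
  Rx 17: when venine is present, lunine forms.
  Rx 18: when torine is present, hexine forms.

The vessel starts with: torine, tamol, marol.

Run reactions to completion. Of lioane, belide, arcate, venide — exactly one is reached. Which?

belide

marol and tamol present → venine forms (Rx 14).
torine and venine present → eldane forms (Rx 16).
eldane and marol present → wynol forms (Rx 2).
wynol and eldane present → lamol forms (Rx 12).
lamol and venine present → elmol forms (Rx 13).
elmol and tamol present → belide forms (Rx 15).
lioane would need lunine and zinate (Rx 6), but zinate never forms. arcate would need lioane, tamol, and belide (Rx 7), but lioane never forms. venide would need valate and venine (Rx 9), but valate never forms.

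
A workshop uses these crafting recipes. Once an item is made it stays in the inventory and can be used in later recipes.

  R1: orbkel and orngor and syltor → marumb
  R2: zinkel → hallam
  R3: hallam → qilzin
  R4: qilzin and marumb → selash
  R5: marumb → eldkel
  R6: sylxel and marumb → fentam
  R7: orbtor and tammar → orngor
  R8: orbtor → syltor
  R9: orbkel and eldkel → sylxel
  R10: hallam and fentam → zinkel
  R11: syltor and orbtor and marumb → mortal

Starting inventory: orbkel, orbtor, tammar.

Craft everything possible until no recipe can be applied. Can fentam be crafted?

Yes

orbtor → syltor (R8).
orbtor and tammar → orngor (R7).
orbkel and orngor and syltor → marumb (R1).
marumb → eldkel (R5).
orbkel and eldkel → sylxel (R9).
Using R6, sylxel and marumb make fentam.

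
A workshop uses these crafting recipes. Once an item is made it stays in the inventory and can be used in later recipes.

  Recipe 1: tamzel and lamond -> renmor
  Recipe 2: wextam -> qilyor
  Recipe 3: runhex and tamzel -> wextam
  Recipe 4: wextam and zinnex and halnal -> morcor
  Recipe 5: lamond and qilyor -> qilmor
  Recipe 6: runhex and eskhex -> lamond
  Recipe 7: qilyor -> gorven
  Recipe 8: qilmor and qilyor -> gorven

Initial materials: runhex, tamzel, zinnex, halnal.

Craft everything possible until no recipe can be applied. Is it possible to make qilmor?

No

qilmor would need lamond and qilyor (Recipe 5), but lamond is never obtained.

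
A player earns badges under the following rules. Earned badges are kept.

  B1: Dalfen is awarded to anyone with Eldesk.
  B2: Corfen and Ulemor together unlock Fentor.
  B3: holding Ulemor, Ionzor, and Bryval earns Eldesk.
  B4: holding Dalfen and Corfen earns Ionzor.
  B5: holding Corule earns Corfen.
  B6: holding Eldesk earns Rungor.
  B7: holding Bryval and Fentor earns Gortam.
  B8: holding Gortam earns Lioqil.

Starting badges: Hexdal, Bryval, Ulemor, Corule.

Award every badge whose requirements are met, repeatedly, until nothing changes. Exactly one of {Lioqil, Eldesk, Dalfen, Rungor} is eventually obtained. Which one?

With Corule, Corfen is earned (B5).
With Corfen and Ulemor, Fentor is earned (B2).
With Bryval and Fentor, Gortam is earned (B7).
With Gortam, Lioqil is earned (B8).
Dalfen would need Eldesk (B1), but Eldesk is never earned. Rungor would need Eldesk (B6), but Eldesk is never earned. Eldesk would need Ulemor, Ionzor, and Bryval (B3), but Ionzor is never earned.

Lioqil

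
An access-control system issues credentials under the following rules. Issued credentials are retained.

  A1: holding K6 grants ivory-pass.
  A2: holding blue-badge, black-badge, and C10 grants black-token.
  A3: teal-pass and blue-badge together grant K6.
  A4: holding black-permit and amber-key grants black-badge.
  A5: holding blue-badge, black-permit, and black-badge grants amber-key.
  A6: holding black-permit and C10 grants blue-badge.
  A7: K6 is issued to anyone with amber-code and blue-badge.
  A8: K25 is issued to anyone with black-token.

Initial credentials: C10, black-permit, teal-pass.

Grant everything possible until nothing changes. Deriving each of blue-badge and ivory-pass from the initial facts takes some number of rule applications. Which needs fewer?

blue-badge: Holding black-permit and C10 grants blue-badge (A6). [1 rule application]
ivory-pass: Holding black-permit and C10 grants blue-badge (A6). Holding teal-pass and blue-badge grants K6 (A3). Holding K6 grants ivory-pass (A1). [3 rule applications]
blue-badge needs fewer.

blue-badge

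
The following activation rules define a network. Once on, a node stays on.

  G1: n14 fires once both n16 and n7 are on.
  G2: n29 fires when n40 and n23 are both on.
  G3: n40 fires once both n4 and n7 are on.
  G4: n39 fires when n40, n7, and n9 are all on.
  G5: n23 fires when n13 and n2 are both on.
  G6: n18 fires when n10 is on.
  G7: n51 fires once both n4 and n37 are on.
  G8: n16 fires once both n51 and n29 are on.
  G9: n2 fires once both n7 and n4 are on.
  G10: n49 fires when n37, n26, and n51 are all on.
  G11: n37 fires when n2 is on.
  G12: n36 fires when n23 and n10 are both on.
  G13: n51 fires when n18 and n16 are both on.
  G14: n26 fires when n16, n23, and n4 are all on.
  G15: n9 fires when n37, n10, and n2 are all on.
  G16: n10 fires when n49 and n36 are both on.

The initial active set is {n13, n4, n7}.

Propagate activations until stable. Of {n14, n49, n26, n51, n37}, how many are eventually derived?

G3: n4 and n7 on → n40 on.
G9: n7 and n4 on → n2 on.
G5: n13 and n2 on → n23 on.
G11: n2 on → n37 on.
G2: n40 and n23 on → n29 on.
G7: n4 and n37 on → n51 on.
n51 and n29 are on, so n16 fires (G8).
G1: n16 and n7 on → n14 on.
G14: n16, n23, and n4 on → n26 on.
n37, n26, and n51 are on, so n49 fires (G10).
n14: reached.
n49: reached.
n26: reached.
n51: reached.
n37: reached.
All 5 are reached.

5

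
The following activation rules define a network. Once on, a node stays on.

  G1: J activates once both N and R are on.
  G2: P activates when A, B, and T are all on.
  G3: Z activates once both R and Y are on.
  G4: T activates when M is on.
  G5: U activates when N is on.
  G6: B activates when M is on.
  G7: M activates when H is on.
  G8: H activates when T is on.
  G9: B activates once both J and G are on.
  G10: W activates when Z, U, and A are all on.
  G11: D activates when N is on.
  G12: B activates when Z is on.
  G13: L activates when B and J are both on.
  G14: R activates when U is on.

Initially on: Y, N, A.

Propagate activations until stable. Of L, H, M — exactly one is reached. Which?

N is on, so U activates (G5).
U is on, so R activates (G14).
R and Y are on, so Z activates (G3).
G1: N and R on → J on.
Z is on, so B activates (G12).
G13: B and J on → L on.
M would need H (G7), but H never turns on. H would need T (G8), but T never turns on.

L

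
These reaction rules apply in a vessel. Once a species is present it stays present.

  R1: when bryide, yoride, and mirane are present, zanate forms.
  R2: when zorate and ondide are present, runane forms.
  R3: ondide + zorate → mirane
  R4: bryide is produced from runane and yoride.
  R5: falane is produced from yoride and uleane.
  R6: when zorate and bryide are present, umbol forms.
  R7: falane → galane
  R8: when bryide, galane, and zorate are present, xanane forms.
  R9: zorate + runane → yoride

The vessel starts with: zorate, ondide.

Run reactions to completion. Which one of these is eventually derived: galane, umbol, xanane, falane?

umbol

zorate and ondide present → runane forms (R2).
zorate and runane present → yoride forms (R9).
runane and yoride present → bryide forms (R4).
zorate and bryide present → umbol forms (R6).
falane would need yoride and uleane (R5), but uleane never forms. galane would need falane (R7), but falane never forms. xanane would need bryide, galane, and zorate (R8), but galane never forms.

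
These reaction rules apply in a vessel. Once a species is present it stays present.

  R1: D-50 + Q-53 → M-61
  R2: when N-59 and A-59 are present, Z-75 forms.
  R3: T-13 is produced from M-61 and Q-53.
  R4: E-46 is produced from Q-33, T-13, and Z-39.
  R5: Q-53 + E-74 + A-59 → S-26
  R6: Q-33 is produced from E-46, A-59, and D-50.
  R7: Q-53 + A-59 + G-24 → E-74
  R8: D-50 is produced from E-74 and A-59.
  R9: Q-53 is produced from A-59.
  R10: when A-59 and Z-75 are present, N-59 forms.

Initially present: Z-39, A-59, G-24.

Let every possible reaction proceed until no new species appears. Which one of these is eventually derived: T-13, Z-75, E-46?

T-13

A-59 present → Q-53 forms (R9).
Q-53, A-59, and G-24 present → E-74 forms (R7).
E-74 and A-59 present → D-50 forms (R8).
D-50 and Q-53 present → M-61 forms (R1).
M-61 and Q-53 present → T-13 forms (R3).
E-46 would need Q-33, T-13, and Z-39 (R4), but Q-33 never forms. Z-75 would need N-59 and A-59 (R2), but N-59 never forms.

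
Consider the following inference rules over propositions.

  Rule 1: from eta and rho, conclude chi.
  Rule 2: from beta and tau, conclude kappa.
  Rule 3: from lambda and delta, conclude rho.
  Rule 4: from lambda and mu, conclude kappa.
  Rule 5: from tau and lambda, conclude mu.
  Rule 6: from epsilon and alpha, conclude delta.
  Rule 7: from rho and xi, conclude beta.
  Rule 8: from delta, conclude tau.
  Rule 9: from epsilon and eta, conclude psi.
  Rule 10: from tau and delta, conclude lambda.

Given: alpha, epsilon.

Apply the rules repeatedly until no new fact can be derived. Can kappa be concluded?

epsilon and alpha hold, so delta follows (Rule 6).
delta holds, so tau follows (Rule 8).
tau and delta hold, so lambda follows (Rule 10).
tau and lambda hold, so mu follows (Rule 5).
From lambda and mu, Rule 4 gives kappa.

Yes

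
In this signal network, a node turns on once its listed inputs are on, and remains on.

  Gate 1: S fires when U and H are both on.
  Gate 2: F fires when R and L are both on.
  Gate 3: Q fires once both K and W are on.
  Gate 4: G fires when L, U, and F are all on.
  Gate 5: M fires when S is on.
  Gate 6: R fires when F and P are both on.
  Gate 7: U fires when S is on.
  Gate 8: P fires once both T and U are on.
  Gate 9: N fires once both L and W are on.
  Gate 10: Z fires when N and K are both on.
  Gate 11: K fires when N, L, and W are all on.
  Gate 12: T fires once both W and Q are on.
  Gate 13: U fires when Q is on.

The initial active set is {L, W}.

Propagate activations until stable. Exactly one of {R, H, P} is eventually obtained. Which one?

P

Gate 9: L and W on → N on.
Gate 11: N, L, and W on → K on.
Gate 3: K and W on → Q on.
Gate 12: W and Q on → T on.
Gate 13: Q on → U on.
Gate 8: T and U on → P on.
No rule produces H, and it is not given. R would need F and P (Gate 6), but F never turns on.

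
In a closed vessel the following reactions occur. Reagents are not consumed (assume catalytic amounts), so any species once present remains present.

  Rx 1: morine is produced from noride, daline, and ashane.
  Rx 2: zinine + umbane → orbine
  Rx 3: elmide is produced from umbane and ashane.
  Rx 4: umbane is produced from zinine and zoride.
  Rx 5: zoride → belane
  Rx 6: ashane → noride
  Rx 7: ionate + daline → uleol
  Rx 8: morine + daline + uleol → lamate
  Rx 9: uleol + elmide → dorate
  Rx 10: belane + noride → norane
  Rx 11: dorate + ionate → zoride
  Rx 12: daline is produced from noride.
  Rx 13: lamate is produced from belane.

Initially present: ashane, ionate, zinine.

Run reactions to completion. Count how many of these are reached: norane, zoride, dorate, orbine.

norane would need belane and noride (Rx 10), but belane never forms.
zoride would need dorate and ionate (Rx 11), but dorate never forms.
dorate would need uleol and elmide (Rx 9), but elmide never forms.
orbine would need zinine and umbane (Rx 2), but umbane never forms.
None of the 4 are reached.

0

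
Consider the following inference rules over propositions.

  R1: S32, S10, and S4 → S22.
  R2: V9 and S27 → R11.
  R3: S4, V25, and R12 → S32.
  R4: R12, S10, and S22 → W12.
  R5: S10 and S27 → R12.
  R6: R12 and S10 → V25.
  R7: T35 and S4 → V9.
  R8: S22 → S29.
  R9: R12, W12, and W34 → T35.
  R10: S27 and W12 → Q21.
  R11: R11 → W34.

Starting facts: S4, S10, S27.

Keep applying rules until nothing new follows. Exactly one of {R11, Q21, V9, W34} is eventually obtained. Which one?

From S10 and S27, R5 gives R12.
From R12 and S10, R6 gives V25.
From S4, V25, and R12, R3 gives S32.
S32, S10, and S4 hold, so S22 follows (R1).
R12, S10, and S22 hold, so W12 follows (R4).
From S27 and W12, R10 gives Q21.
V9 would need T35 and S4 (R7), but T35 is never established. W34 would need R11 (R11), but R11 is never established. R11 would need V9 and S27 (R2), but V9 is never established.

Q21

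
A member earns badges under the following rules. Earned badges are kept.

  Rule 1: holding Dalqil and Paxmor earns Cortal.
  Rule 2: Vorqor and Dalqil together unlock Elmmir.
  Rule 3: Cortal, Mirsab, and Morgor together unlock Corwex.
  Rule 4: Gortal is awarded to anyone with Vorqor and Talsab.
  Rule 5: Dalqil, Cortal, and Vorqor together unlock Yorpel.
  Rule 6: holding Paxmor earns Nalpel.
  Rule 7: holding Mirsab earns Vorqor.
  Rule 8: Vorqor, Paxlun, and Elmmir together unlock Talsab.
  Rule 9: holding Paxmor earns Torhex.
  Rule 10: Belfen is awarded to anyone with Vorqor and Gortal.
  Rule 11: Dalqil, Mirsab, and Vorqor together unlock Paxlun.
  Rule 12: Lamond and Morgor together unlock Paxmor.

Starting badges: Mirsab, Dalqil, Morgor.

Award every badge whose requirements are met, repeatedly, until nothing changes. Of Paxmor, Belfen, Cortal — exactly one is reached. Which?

With Mirsab, Vorqor is earned (Rule 7).
With Dalqil, Mirsab, and Vorqor, Paxlun is earned (Rule 11).
With Vorqor and Dalqil, Elmmir is earned (Rule 2).
With Vorqor, Paxlun, and Elmmir, Talsab is earned (Rule 8).
With Vorqor and Talsab, Gortal is earned (Rule 4).
With Vorqor and Gortal, Belfen is earned (Rule 10).
Paxmor would need Lamond and Morgor (Rule 12), but Lamond is never earned. Cortal would need Dalqil and Paxmor (Rule 1), but Paxmor is never earned.

Belfen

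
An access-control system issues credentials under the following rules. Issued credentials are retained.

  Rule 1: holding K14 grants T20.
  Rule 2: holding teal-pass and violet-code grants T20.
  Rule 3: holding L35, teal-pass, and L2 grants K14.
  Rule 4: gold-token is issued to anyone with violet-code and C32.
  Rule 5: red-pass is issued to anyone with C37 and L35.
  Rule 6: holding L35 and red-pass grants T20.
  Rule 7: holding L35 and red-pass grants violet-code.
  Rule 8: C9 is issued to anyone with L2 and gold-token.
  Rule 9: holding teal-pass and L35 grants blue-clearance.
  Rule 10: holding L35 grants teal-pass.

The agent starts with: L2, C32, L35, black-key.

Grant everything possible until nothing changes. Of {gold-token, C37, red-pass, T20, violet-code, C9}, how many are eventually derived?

1

Holding L35 grants teal-pass (Rule 10).
Holding L35, teal-pass, and L2 grants K14 (Rule 3).
Holding K14 grants T20 (Rule 1).
gold-token would need violet-code and C32 (Rule 4), but violet-code is never granted.
No rule produces C37, and it is not given.
red-pass would need C37 and L35 (Rule 5), but C37 is never granted.
T20: reached.
violet-code would need L35 and red-pass (Rule 7), but red-pass is never granted.
C9 would need L2 and gold-token (Rule 8), but gold-token is never granted.
Reached: T20 — 1 of the 6.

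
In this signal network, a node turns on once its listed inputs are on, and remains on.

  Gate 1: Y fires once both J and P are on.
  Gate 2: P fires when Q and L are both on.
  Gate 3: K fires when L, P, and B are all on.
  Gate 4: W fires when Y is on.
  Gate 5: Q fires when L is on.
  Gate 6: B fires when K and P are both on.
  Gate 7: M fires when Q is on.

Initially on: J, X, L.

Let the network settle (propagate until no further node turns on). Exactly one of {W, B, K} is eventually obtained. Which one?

W

Gate 5: L on → Q on.
Q and L are on, so P fires (Gate 2).
J and P are on, so Y fires (Gate 1).
Gate 4: Y on → W on.
B would need K and P (Gate 6), but K never turns on. K would need L, P, and B (Gate 3), but B never turns on.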